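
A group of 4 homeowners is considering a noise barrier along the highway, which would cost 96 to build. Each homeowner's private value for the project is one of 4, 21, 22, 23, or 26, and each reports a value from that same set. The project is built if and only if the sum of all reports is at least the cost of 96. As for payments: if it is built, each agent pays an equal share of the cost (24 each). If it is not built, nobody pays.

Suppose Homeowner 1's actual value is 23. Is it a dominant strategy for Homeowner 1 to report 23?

No

Consider the case where Homeowner 2 reports 21, Homeowner 3 reports 26 and Homeowner 4 reports 26.
Truthful report 23: project built, pays 24, utility 23 - 24 = -1.
Report 4 instead: project not built, utility 0.
Since 0 > -1, reporting 4 is strictly better here, so truthful reporting is not dominant.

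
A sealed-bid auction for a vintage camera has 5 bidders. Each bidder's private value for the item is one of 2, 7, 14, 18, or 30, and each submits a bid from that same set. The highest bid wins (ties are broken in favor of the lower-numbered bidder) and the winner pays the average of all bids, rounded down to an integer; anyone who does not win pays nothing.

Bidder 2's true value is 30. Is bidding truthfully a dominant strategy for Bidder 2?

No

Consider the case where Bidder 1 bids 2, Bidder 3 bids 2, Bidder 4 bids 2 and Bidder 5 bids 2.
Truthful bid 30: wins, pays 7, utility 30 - 7 = 23.
Bid 7 instead: wins, pays 3, utility 30 - 3 = 27.
Since 27 > 23, bidding 7 is strictly better here, so truthful bidding is not dominant.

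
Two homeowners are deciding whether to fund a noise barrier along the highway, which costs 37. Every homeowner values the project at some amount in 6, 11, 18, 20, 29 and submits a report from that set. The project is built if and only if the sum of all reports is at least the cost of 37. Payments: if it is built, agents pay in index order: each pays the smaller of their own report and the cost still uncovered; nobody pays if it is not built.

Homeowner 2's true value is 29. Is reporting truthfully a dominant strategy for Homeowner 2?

Yes

Check each profile of the others' reports and compare truth against every alternative report.
Others report (11): truth gives 3, best alternative gives 0.
Others report (29): truth gives 21, best alternative gives 21.
Others report (20): truth gives 12, best alternative gives 12.
Others report (18): truth gives 10, best alternative gives 10.
Others report (6): truth gives 0, best alternative gives 0.
In every case the truthful report is at least as good as any alternative, so it is a dominant strategy.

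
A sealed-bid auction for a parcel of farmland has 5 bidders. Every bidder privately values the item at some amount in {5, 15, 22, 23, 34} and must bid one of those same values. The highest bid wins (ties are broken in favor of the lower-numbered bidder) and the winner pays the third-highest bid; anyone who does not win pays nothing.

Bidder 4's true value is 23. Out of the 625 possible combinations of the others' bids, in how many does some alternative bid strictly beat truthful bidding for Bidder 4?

Others bid (5, 5, 5, 34): truth gives 0; bid 34 gives 18 > 0. Violating.
Others bid (5, 5, 15, 34): truth gives 0; bid 34 gives 8 > 0. Violating.
Others bid (5, 5, 22, 34): truth gives 0; bid 34 gives 1 > 0. Violating.
Others bid (5, 5, 23, 5): truth gives 0; bid 34 gives 18 > 0. Violating.
Others bid (5, 5, 5, 5): truth gives 18; no alternative beats it.
Others bid (5, 5, 5, 15): truth gives 18; no alternative beats it.
(Checking all 625 profiles: 108 have a profitable deviation, 517 do not.)

108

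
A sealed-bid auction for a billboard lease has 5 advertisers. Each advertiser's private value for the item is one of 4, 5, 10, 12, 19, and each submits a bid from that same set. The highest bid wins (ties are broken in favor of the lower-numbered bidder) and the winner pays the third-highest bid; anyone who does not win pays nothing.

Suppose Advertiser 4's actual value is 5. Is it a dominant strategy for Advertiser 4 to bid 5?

Consider the case where Advertiser 1 bids 4, Advertiser 2 bids 4, Advertiser 3 bids 4 and Advertiser 5 bids 10.
Truthful bid 5: loses, pays 0, utility 0.
Bid 10 instead: wins, pays 4, utility 5 - 4 = 1.
Since 1 > 0, bidding 10 is strictly better here, so truthful bidding is not dominant.

No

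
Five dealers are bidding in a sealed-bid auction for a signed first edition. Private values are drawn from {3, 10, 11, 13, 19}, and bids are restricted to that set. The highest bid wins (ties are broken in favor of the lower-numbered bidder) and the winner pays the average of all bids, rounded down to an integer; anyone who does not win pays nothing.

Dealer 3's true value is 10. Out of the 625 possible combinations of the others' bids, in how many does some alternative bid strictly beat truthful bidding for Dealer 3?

Others bid (3, 3, 3, 11): truth gives 0; bid 11 gives 4 > 0. Violating.
Others bid (3, 3, 3, 13): truth gives 0; bid 13 gives 3 > 0. Violating.
Others bid (3, 3, 3, 19): truth gives 0; bid 19 gives 1 > 0. Violating.
Others bid (3, 3, 10, 11): truth gives 0; bid 11 gives 3 > 0. Violating.
Others bid (3, 3, 3, 3): truth gives 6; no alternative beats it.
Others bid (3, 3, 3, 10): truth gives 5; no alternative beats it.
(Checking all 625 profiles: 98 have a profitable deviation, 527 do not.)

98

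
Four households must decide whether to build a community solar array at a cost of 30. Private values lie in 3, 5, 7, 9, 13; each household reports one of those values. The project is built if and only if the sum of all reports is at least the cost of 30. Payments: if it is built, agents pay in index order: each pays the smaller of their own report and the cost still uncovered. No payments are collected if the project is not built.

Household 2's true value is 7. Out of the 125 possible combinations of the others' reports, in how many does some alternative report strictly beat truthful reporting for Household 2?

47

Others report (3, 9, 13): truth gives 0; report 5 gives 2 > 0. Violating.
Others report (3, 13, 9): truth gives 0; report 5 gives 2 > 0. Violating.
Others report (3, 13, 13): truth gives 0; report 3 gives 4 > 0. Violating.
Others report (5, 7, 13): truth gives 0; report 5 gives 2 > 0. Violating.
Others report (3, 3, 3): truth gives 0; no alternative beats it.
Others report (3, 3, 5): truth gives 0; no alternative beats it.
(Checking all 125 profiles: 47 have a profitable deviation, 78 do not.)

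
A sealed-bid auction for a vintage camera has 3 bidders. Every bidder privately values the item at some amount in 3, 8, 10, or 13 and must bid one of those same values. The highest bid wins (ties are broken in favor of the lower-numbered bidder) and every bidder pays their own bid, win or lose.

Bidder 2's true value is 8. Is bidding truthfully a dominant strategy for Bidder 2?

Consider the case where Bidder 1 bids 3 and Bidder 3 bids 10.
Truthful bid 8: loses but pays 8, utility -8.
Bid 3 instead: loses but pays 3, utility -3.
Since -3 > -8, bidding 3 is strictly better here, so truthful bidding is not dominant.

No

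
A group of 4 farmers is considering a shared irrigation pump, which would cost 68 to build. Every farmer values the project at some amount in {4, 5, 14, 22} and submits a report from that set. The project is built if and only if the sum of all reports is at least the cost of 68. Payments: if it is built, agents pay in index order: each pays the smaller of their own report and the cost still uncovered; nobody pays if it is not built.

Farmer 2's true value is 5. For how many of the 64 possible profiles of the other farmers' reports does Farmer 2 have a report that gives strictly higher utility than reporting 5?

Others report (22, 22, 22): truth gives 0; report 4 gives 1 > 0. Violating.
Others report (4, 4, 4): truth gives 0; no alternative beats it.
Others report (4, 4, 5): truth gives 0; no alternative beats it.
(Checking all 64 profiles: 1 has a profitable deviation, 63 do not.)

1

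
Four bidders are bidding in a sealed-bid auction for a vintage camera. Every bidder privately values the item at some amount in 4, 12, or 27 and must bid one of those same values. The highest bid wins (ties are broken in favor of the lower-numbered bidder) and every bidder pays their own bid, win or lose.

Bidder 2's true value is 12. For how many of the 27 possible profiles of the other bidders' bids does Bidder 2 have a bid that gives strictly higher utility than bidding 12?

23

Others bid (4, 4, 27): truth gives -12; bid 4 gives -4 > -12. Violating.
Others bid (4, 12, 27): truth gives -12; bid 4 gives -4 > -12. Violating.
Others bid (4, 27, 4): truth gives -12; bid 4 gives -4 > -12. Violating.
Others bid (4, 27, 12): truth gives -12; bid 4 gives -4 > -12. Violating.
Others bid (4, 4, 4): truth gives 0; no alternative beats it.
Others bid (4, 4, 12): truth gives 0; no alternative beats it.
(Checking all 27 profiles: 23 have a profitable deviation, 4 do not.)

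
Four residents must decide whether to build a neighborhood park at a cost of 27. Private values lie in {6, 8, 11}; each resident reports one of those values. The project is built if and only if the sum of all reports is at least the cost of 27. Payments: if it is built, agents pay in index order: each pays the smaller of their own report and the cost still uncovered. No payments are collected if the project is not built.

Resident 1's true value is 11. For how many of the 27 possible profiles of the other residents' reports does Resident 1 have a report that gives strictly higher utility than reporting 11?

26

Others report (6, 6, 8): truth gives 0; report 8 gives 3 > 0. Violating.
Others report (6, 6, 11): truth gives 0; report 6 gives 5 > 0. Violating.
Others report (6, 8, 6): truth gives 0; report 8 gives 3 > 0. Violating.
Others report (6, 8, 8): truth gives 0; report 6 gives 5 > 0. Violating.
Others report (6, 6, 6): truth gives 0; no alternative beats it.
(Checking all 27 profiles: 26 have a profitable deviation, 1 does not.)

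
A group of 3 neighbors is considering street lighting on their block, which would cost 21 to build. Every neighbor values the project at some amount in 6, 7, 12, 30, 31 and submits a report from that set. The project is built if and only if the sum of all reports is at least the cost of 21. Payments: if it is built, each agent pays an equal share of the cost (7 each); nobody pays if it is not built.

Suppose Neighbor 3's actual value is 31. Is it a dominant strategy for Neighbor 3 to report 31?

Check each profile of the others' reports and compare truth against every alternative report.
Others report (6, 6): truth gives 24, best alternative gives 24.
Others report (6, 7): truth gives 24, best alternative gives 24.
Others report (6, 12): truth gives 24, best alternative gives 24.
Others report (6, 30): truth gives 24, best alternative gives 24.
Others report (6, 31): truth gives 24, best alternative gives 24.
Others report (7, 6): truth gives 24, best alternative gives 24.
(Remaining 19 profiles checked similarly; truth is weakly best in each.)
In every case the truthful report is at least as good as any alternative, so it is a dominant strategy.

Yes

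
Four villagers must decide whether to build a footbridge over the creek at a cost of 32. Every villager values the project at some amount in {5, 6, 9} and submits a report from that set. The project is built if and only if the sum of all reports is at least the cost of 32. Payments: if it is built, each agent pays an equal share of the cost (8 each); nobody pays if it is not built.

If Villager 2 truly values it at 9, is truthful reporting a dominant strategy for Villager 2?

Check each profile of the others' reports and compare truth against every alternative report.
Others report (5, 9, 9): truth gives 1, best alternative gives 0.
Others report (6, 9, 9): truth gives 1, best alternative gives 0.
Others report (9, 5, 9): truth gives 1, best alternative gives 0.
Others report (9, 6, 9): truth gives 1, best alternative gives 0.
Others report (9, 9, 5): truth gives 1, best alternative gives 0.
Others report (9, 9, 6): truth gives 1, best alternative gives 0.
(Remaining 21 profiles checked similarly; truth is weakly best in each.)
In every case the truthful report is at least as good as any alternative, so it is a dominant strategy.

Yes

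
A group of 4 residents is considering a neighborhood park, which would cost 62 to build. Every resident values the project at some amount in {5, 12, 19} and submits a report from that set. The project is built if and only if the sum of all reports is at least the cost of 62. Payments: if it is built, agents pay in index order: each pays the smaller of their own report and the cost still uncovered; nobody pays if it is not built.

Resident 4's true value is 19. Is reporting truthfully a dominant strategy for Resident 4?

Yes

Check each profile of the others' reports and compare truth against every alternative report.
Others report (19, 19, 19): truth gives 14, best alternative gives 14.
Others report (12, 19, 19): truth gives 7, best alternative gives 7.
Others report (19, 12, 19): truth gives 7, best alternative gives 7.
Others report (19, 19, 12): truth gives 7, best alternative gives 7.
Others report (5, 5, 5): truth gives 0, best alternative gives 0.
Others report (5, 5, 12): truth gives 0, best alternative gives 0.
(Remaining 21 profiles checked similarly; truth is weakly best in each.)
In every case the truthful report is at least as good as any alternative, so it is a dominant strategy.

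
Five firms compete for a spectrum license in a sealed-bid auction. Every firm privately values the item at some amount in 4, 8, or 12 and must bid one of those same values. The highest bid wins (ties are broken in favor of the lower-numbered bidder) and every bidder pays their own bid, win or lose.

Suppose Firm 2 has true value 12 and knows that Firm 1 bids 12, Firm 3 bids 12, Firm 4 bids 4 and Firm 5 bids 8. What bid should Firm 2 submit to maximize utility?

4

Bid 4: loses but pays 4, utility -4.
Bid 8: loses but pays 8, utility -8.
Bid 12: loses but pays 12, utility -12.
The best choice is 4 with utility -4.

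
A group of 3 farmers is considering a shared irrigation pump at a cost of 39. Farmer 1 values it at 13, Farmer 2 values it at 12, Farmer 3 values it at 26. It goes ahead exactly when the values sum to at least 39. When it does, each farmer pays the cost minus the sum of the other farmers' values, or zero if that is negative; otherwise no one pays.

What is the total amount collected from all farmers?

Total value 51 ≥ cost 39, so it is built.
Farmer 1: others sum to 38; max(0, 39 - 38) = 1.
Farmer 2: others sum to 39; max(0, 39 - 39) = 0.
Farmer 3: others sum to 25; max(0, 39 - 25) = 14.
Total collected = 1 + 0 + 14 = 15.

15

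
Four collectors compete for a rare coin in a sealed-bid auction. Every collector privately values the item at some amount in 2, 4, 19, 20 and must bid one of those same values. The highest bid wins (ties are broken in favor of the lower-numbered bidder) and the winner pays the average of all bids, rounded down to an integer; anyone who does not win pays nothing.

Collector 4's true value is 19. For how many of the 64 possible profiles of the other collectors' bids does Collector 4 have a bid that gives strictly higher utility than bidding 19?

Others bid (2, 2, 2): truth gives 13; bid 4 gives 17 > 13. Violating.
Others bid (2, 2, 19): truth gives 0; bid 20 gives 9 > 0. Violating.
Others bid (2, 4, 19): truth gives 0; bid 20 gives 8 > 0. Violating.
Others bid (2, 19, 2): truth gives 0; bid 20 gives 9 > 0. Violating.
Others bid (2, 2, 4): truth gives 13; no alternative beats it.
Others bid (2, 2, 20): truth gives 0; no alternative beats it.
(Checking all 64 profiles: 19 have a profitable deviation, 45 do not.)

19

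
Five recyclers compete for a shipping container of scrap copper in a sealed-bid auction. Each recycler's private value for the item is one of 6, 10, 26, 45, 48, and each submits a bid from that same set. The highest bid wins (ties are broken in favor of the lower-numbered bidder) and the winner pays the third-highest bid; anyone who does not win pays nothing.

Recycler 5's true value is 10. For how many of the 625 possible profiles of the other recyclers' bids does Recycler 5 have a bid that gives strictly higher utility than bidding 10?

12

Others bid (6, 6, 6, 10): truth gives 0; bid 26 gives 4 > 0. Violating.
Others bid (6, 6, 6, 26): truth gives 0; bid 45 gives 4 > 0. Violating.
Others bid (6, 6, 6, 45): truth gives 0; bid 48 gives 4 > 0. Violating.
Others bid (6, 6, 10, 6): truth gives 0; bid 26 gives 4 > 0. Violating.
Others bid (6, 6, 6, 6): truth gives 4; no alternative beats it.
Others bid (6, 6, 6, 48): truth gives 0; no alternative beats it.
(Checking all 625 profiles: 12 have a profitable deviation, 613 do not.)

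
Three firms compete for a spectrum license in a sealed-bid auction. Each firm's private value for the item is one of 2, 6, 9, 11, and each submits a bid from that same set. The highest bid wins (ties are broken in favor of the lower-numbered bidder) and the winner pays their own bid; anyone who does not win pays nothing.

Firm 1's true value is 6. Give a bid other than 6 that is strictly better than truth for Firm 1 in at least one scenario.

Suppose Firm 2 bids 2 and Firm 3 bids 2.
Bid 6: wins, pays 6, utility 6 - 6 = 0.
Bid 2: wins, pays 2, utility 6 - 2 = 4.
So bidding 2 beats truth here (4 > 0).

2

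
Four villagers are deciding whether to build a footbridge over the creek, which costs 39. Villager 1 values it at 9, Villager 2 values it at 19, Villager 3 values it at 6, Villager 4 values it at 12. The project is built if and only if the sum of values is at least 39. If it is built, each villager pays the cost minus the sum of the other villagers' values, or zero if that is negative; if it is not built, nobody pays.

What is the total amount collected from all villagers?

19

Total value 46 ≥ cost 39, so it is built.
Villager 1: others sum to 37; max(0, 39 - 37) = 2.
Villager 2: others sum to 27; max(0, 39 - 27) = 12.
Villager 3: others sum to 40; max(0, 39 - 40) = 0.
Villager 4: others sum to 34; max(0, 39 - 34) = 5.
Total collected = 2 + 12 + 0 + 5 = 19.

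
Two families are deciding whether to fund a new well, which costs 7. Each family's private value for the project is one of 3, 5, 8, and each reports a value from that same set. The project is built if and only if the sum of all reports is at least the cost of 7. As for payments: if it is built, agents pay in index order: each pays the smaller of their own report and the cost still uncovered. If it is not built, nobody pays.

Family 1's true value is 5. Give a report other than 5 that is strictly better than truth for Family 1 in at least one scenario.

3

Suppose Family 2 reports 5.
Report 5: project built, pays 5, utility 5 - 5 = 0.
Report 3: project built, pays 3, utility 5 - 3 = 2.
So reporting 3 beats truth here (2 > 0).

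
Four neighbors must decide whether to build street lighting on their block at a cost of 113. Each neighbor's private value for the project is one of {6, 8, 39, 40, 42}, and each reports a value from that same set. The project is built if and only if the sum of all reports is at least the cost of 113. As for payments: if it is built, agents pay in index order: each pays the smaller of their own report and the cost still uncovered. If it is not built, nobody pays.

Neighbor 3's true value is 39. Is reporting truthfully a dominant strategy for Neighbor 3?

Consider the case where Neighbor 1 reports 39, Neighbor 2 reports 39 and Neighbor 4 reports 39.
Truthful report 39: project built, pays 35, utility 39 - 35 = 4.
Report 6 instead: project built, pays 6, utility 39 - 6 = 33.
Since 33 > 4, reporting 6 is strictly better here, so truthful reporting is not dominant.

No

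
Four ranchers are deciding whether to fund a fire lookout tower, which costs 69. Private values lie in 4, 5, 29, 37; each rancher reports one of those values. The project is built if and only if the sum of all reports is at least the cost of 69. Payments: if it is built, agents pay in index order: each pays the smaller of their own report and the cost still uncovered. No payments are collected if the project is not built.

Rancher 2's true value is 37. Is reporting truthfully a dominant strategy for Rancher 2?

Consider the case where Rancher 1 reports 4, Rancher 3 reports 4 and Rancher 4 reports 37.
Truthful report 37: project built, pays 37, utility 37 - 37 = 0.
Report 29 instead: project built, pays 29, utility 37 - 29 = 8.
Since 8 > 0, reporting 29 is strictly better here, so truthful reporting is not dominant.

No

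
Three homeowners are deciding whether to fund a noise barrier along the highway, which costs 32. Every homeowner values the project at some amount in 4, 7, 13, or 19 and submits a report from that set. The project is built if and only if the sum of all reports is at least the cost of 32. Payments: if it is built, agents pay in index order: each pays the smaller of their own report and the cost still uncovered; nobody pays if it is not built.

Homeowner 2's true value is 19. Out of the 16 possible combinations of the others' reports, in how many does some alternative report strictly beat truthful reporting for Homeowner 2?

Others report (4, 19): truth gives 0; report 13 gives 6 > 0. Violating.
Others report (7, 13): truth gives 0; report 13 gives 6 > 0. Violating.
Others report (7, 19): truth gives 0; report 7 gives 12 > 0. Violating.
Others report (13, 7): truth gives 0; report 13 gives 6 > 0. Violating.
Others report (4, 4): truth gives 0; no alternative beats it.
Others report (4, 7): truth gives 0; no alternative beats it.
(Checking all 16 profiles: 9 have a profitable deviation, 7 do not.)

9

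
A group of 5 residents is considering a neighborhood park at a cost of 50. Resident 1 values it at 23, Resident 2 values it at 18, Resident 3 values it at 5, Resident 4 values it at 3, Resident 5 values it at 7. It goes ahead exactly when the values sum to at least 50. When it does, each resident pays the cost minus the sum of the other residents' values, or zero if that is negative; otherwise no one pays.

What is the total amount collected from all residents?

30

Total value 56 ≥ cost 50, so it is built.
Resident 1: others sum to 33; max(0, 50 - 33) = 17.
Resident 2: others sum to 38; max(0, 50 - 38) = 12.
Resident 3: others sum to 51; max(0, 50 - 51) = 0.
Resident 4: others sum to 53; max(0, 50 - 53) = 0.
Resident 5: others sum to 49; max(0, 50 - 49) = 1.
Total collected = 17 + 12 + 0 + 0 + 1 = 30.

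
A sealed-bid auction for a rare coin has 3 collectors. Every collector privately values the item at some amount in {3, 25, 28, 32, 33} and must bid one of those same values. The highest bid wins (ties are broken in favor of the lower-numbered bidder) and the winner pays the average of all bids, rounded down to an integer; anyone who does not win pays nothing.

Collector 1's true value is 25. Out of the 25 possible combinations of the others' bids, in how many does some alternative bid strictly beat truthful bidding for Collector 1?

Others bid (3, 3): truth gives 15; bid 3 gives 22 > 15. Violating.
Others bid (3, 28): truth gives 0; bid 28 gives 6 > 0. Violating.
Others bid (3, 32): truth gives 0; bid 32 gives 3 > 0. Violating.
Others bid (3, 33): truth gives 0; bid 33 gives 2 > 0. Violating.
Others bid (3, 25): truth gives 8; no alternative beats it.
Others bid (25, 3): truth gives 8; no alternative beats it.
(Checking all 25 profiles: 7 have a profitable deviation, 18 do not.)

7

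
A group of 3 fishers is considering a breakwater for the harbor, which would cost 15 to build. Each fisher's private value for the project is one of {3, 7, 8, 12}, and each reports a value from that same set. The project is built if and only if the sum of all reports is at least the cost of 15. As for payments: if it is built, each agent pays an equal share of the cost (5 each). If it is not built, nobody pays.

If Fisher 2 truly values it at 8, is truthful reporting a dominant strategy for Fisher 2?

No

Consider the case where Fisher 1 reports 3 and Fisher 3 reports 3.
Truthful report 8: project not built, utility 0.
Report 12 instead: project built, pays 5, utility 8 - 5 = 3.
Since 3 > 0, reporting 12 is strictly better here, so truthful reporting is not dominant.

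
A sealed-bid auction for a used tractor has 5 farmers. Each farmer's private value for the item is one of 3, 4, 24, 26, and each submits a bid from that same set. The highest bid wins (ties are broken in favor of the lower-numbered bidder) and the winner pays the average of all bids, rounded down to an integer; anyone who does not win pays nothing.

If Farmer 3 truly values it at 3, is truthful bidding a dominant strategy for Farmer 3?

Yes

Check each profile of the others' bids and compare truth against every alternative bid.
Others bid (3, 3, 3, 3): truth gives 0, best alternative gives 0.
Others bid (3, 3, 3, 4): truth gives 0, best alternative gives 0.
Others bid (3, 3, 3, 24): truth gives 0, best alternative gives 0.
Others bid (3, 3, 3, 26): truth gives 0, best alternative gives 0.
Others bid (3, 3, 4, 3): truth gives 0, best alternative gives 0.
Others bid (3, 3, 4, 4): truth gives 0, best alternative gives 0.
(Remaining 250 profiles checked similarly; truth is weakly best in each.)
In every case the truthful bid is at least as good as any alternative, so it is a dominant strategy.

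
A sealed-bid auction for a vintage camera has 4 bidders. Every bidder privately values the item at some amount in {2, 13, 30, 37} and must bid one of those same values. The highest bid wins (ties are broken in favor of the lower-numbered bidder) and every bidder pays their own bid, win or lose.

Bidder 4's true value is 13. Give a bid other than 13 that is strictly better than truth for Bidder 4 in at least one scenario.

Suppose Bidder 1 bids 2, Bidder 2 bids 2 and Bidder 3 bids 13.
Bid 13: loses but pays 13, utility -13.
Bid 2: loses but pays 2, utility -2.
So bidding 2 beats truth here (-2 > -13).

2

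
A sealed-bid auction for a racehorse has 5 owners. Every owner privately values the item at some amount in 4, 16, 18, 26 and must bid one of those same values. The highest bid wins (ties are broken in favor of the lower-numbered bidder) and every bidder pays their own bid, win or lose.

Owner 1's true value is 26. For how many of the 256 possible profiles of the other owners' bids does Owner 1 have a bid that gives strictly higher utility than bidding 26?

81

Others bid (4, 4, 4, 4): truth gives 0; bid 4 gives 22 > 0. Violating.
Others bid (4, 4, 4, 16): truth gives 0; bid 16 gives 10 > 0. Violating.
Others bid (4, 4, 4, 18): truth gives 0; bid 18 gives 8 > 0. Violating.
Others bid (4, 4, 16, 4): truth gives 0; bid 16 gives 10 > 0. Violating.
Others bid (4, 4, 4, 26): truth gives 0; no alternative beats it.
Others bid (4, 4, 16, 26): truth gives 0; no alternative beats it.
(Checking all 256 profiles: 81 have a profitable deviation, 175 do not.)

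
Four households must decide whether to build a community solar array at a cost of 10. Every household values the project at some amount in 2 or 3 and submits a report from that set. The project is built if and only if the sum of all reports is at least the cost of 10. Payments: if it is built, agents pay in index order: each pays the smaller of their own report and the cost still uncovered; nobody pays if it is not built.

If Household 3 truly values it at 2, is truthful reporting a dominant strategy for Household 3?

Check each profile of the others' reports and compare truth against every alternative report.
Others report (2, 2, 3): truth gives 0, best alternative gives -1.
Others report (2, 3, 2): truth gives 0, best alternative gives -1.
Others report (2, 3, 3): truth gives 0, best alternative gives -1.
Others report (3, 2, 2): truth gives 0, best alternative gives -1.
Others report (3, 2, 3): truth gives 0, best alternative gives -1.
Others report (3, 3, 2): truth gives 0, best alternative gives -1.
(Remaining 2 profiles checked similarly; truth is weakly best in each.)
In every case the truthful report is at least as good as any alternative, so it is a dominant strategy.

Yes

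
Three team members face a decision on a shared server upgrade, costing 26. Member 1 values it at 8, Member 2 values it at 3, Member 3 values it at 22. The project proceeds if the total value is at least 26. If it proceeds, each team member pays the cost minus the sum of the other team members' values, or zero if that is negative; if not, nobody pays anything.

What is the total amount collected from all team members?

16

Total value 33 ≥ cost 26, so it is built.
Member 1: others sum to 25; max(0, 26 - 25) = 1.
Member 2: others sum to 30; max(0, 26 - 30) = 0.
Member 3: others sum to 11; max(0, 26 - 11) = 15.
Total collected = 1 + 0 + 15 = 16.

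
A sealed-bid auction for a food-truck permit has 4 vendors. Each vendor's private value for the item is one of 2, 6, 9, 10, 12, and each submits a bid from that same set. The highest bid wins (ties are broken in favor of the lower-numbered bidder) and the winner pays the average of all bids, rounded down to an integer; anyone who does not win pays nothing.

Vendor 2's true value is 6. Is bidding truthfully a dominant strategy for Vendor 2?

Consider the case where Vendor 1 bids 2, Vendor 3 bids 2 and Vendor 4 bids 9.
Truthful bid 6: loses, pays 0, utility 0.
Bid 9 instead: wins, pays 5, utility 6 - 5 = 1.
Since 1 > 0, bidding 9 is strictly better here, so truthful bidding is not dominant.

No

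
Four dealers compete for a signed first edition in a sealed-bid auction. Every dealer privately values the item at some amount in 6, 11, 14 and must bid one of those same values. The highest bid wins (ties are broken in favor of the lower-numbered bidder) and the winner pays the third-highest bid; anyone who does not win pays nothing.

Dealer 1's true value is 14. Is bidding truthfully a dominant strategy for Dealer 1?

Check each profile of the others' bids and compare truth against every alternative bid.
Others bid (6, 6, 14): truth gives 8, best alternative gives 0.
Others bid (6, 14, 6): truth gives 8, best alternative gives 0.
Others bid (14, 6, 6): truth gives 8, best alternative gives 0.
Others bid (6, 11, 14): truth gives 3, best alternative gives 0.
Others bid (6, 14, 11): truth gives 3, best alternative gives 0.
Others bid (11, 6, 14): truth gives 3, best alternative gives 0.
(Remaining 21 profiles checked similarly; truth is weakly best in each.)
In every case the truthful bid is at least as good as any alternative, so it is a dominant strategy.

Yes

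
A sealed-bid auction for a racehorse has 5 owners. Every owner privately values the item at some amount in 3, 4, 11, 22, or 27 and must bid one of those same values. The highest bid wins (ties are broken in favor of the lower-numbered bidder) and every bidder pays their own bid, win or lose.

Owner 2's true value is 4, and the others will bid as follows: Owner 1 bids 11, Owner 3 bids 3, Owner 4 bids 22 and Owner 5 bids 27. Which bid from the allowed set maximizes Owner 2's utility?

Bid 3: loses but pays 3, utility -3.
Bid 4: loses but pays 4, utility -4.
Bid 11: loses but pays 11, utility -11.
Bid 22: loses but pays 22, utility -22.
Bid 27: wins, pays 27, utility 4 - 27 = -23.
The best choice is 3 with utility -3.

3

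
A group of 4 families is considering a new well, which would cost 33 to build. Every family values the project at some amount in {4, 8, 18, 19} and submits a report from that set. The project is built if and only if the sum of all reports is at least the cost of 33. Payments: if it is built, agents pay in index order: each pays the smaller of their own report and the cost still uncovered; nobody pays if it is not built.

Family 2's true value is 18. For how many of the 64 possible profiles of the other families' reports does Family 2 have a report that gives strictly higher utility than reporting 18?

Others report (4, 4, 18): truth gives 0; report 8 gives 10 > 0. Violating.
Others report (4, 4, 19): truth gives 0; report 8 gives 10 > 0. Violating.
Others report (4, 8, 18): truth gives 0; report 4 gives 14 > 0. Violating.
Others report (4, 8, 19): truth gives 0; report 4 gives 14 > 0. Violating.
Others report (4, 4, 4): truth gives 0; no alternative beats it.
Others report (4, 4, 8): truth gives 0; no alternative beats it.
(Checking all 64 profiles: 56 have a profitable deviation, 8 do not.)

56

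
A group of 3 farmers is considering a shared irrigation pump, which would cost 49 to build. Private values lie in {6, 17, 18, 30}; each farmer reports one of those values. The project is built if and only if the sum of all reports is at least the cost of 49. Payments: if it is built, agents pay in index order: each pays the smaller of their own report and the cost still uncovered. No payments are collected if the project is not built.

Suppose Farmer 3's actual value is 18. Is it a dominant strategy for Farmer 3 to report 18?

Yes

Check each profile of the others' reports and compare truth against every alternative report.
Others report (30, 30): truth gives 18, best alternative gives 18.
Others report (18, 30): truth gives 17, best alternative gives 17.
Others report (30, 18): truth gives 17, best alternative gives 17.
Others report (17, 30): truth gives 16, best alternative gives 16.
Others report (30, 17): truth gives 16, best alternative gives 16.
Others report (6, 30): truth gives 5, best alternative gives 5.
(Remaining 10 profiles checked similarly; truth is weakly best in each.)
In every case the truthful report is at least as good as any alternative, so it is a dominant strategy.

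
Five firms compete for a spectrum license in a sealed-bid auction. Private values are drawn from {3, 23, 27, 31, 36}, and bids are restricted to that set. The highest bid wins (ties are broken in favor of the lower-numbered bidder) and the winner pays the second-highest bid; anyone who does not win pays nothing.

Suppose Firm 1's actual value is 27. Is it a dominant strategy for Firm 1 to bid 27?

Yes

Check each profile of the others' bids and compare truth against every alternative bid.
Others bid (3, 3, 3, 3): truth gives 24, best alternative gives 24.
Others bid (3, 3, 3, 23): truth gives 4, best alternative gives 4.
Others bid (3, 3, 23, 3): truth gives 4, best alternative gives 4.
Others bid (3, 3, 23, 23): truth gives 4, best alternative gives 4.
Others bid (3, 23, 3, 3): truth gives 4, best alternative gives 4.
Others bid (3, 23, 3, 23): truth gives 4, best alternative gives 4.
(Remaining 619 profiles checked similarly; truth is weakly best in each.)
In every case the truthful bid is at least as good as any alternative, so it is a dominant strategy.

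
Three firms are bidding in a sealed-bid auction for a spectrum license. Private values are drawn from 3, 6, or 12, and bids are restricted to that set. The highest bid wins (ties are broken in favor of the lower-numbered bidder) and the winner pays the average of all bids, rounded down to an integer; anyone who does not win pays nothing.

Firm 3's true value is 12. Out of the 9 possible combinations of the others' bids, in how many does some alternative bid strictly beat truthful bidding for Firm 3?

Others bid (3, 3): truth gives 6; bid 6 gives 8 > 6. Violating.
Others bid (3, 6): truth gives 5; no alternative beats it.
Others bid (3, 12): truth gives 0; no alternative beats it.
(Checking all 9 profiles: 1 has a profitable deviation, 8 do not.)

1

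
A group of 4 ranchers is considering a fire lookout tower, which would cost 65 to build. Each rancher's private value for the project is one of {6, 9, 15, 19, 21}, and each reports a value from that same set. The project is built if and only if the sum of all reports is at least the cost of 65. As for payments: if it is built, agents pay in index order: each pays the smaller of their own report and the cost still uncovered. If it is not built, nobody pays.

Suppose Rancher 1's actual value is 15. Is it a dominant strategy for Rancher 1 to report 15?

No

Consider the case where Rancher 2 reports 15, Rancher 3 reports 21 and Rancher 4 reports 21.
Truthful report 15: project built, pays 15, utility 15 - 15 = 0.
Report 9 instead: project built, pays 9, utility 15 - 9 = 6.
Since 6 > 0, reporting 9 is strictly better here, so truthful reporting is not dominant.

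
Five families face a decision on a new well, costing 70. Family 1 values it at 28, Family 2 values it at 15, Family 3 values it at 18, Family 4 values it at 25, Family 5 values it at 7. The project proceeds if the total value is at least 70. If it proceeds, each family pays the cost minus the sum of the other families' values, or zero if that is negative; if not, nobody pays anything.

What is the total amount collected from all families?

7

Total value 93 ≥ cost 70, so it is built.
Family 1: others sum to 65; max(0, 70 - 65) = 5.
Family 2: others sum to 78; max(0, 70 - 78) = 0.
Family 3: others sum to 75; max(0, 70 - 75) = 0.
Family 4: others sum to 68; max(0, 70 - 68) = 2.
Family 5: others sum to 86; max(0, 70 - 86) = 0.
Total collected = 5 + 0 + 0 + 2 + 0 = 7.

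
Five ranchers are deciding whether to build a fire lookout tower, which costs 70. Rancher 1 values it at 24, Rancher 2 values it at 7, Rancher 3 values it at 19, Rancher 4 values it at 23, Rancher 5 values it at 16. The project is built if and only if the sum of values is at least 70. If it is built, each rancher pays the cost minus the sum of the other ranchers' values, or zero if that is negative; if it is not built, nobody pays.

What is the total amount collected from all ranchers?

Total value 89 ≥ cost 70, so it is built.
Rancher 1: others sum to 65; max(0, 70 - 65) = 5.
Rancher 2: others sum to 82; max(0, 70 - 82) = 0.
Rancher 3: others sum to 70; max(0, 70 - 70) = 0.
Rancher 4: others sum to 66; max(0, 70 - 66) = 4.
Rancher 5: others sum to 73; max(0, 70 - 73) = 0.
Total collected = 5 + 0 + 0 + 4 + 0 = 9.

9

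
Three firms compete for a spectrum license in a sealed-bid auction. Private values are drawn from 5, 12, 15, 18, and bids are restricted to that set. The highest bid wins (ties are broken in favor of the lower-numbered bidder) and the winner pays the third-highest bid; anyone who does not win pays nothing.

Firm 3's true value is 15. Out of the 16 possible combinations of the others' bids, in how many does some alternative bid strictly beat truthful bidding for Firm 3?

4

Others bid (5, 15): truth gives 0; bid 18 gives 10 > 0. Violating.
Others bid (12, 15): truth gives 0; bid 18 gives 3 > 0. Violating.
Others bid (15, 5): truth gives 0; bid 18 gives 10 > 0. Violating.
Others bid (15, 12): truth gives 0; bid 18 gives 3 > 0. Violating.
Others bid (5, 5): truth gives 10; no alternative beats it.
Others bid (5, 12): truth gives 10; no alternative beats it.
(Checking all 16 profiles: 4 have a profitable deviation, 12 do not.)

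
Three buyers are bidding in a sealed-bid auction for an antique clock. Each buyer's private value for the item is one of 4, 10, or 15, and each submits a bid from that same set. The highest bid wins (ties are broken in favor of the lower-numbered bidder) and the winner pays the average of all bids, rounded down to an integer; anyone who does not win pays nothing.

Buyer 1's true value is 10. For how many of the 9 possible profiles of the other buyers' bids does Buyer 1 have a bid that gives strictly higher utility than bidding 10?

1

Others bid (4, 4): truth gives 4; bid 4 gives 6 > 4. Violating.
Others bid (4, 10): truth gives 2; no alternative beats it.
Others bid (4, 15): truth gives 0; no alternative beats it.
(Checking all 9 profiles: 1 has a profitable deviation, 8 do not.)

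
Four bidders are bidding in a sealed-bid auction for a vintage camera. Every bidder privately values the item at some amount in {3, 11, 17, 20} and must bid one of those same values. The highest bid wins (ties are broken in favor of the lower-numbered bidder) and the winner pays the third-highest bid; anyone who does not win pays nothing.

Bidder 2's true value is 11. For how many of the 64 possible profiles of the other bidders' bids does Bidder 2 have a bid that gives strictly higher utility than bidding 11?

Others bid (3, 3, 17): truth gives 0; bid 17 gives 8 > 0. Violating.
Others bid (3, 3, 20): truth gives 0; bid 20 gives 8 > 0. Violating.
Others bid (3, 17, 3): truth gives 0; bid 17 gives 8 > 0. Violating.
Others bid (3, 20, 3): truth gives 0; bid 20 gives 8 > 0. Violating.
Others bid (3, 3, 3): truth gives 8; no alternative beats it.
Others bid (3, 3, 11): truth gives 8; no alternative beats it.
(Checking all 64 profiles: 6 have a profitable deviation, 58 do not.)

6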